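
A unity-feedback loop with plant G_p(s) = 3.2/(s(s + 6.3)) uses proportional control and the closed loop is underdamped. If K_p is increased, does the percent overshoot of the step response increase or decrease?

Characteristic equation s² + 6.3s + K_p·3.2 = 0: raising K_p raises ω_n while 2ζω_n = 6.3 is fixed, so ζ falls and overshoot grows.

increase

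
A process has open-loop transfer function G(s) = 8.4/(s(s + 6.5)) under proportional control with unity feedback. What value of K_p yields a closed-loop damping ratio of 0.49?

Closed-loop characteristic equation: s² + 6.5s + K_p·8.4 = 0.
So ω_n = √(8.4K_p) and 2ζω_n = 6.5, giving ζ = 6.5/(2√(8.4K_p)).
Setting ζ = 0.49: √(8.4K_p) = 6.5/(2·0.49) = 6.633, so K_p = 43.99/8.4 = 5.24.

K_p = 5.24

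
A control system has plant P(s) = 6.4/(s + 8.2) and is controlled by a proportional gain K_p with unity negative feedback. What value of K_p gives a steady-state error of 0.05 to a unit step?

For a type-0 loop with proportional control, e_ss = 1/(1 + K_p·P(0)).
P(0) = 0.7805. Require 1/(1 + K_p·0.7805) = 0.05, so 1 + 0.7805·K_p = 20.
K_p = (20 − 1)/0.7805 = 24.3.

K_p = 24.3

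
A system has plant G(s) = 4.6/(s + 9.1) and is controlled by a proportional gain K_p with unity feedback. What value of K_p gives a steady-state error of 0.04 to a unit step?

Steady-state error for a unit step on this type-0 loop is 1/(1 + K_p·G(0)).
G(0) = 0.5055. Require 1/(1 + K_p·0.5055) = 0.04, so 1 + 0.5055·K_p = 25.
K_p = (25 − 1)/0.5055 = 47.5.

K_p = 47.5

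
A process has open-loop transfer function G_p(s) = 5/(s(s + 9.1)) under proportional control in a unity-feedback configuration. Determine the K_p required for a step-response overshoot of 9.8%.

K_p = 11.7

From %OS = 100·exp(−πζ/√(1−ζ²)) = 9.8%, ζ = −ln(0.098)/√(π²+ln²(0.098)) = 0.5945.
Characteristic equation s² + 9.1s + 5K_p = 0 gives ζ = 9.1/(2√(5K_p)).
Setting ζ = 0.5945: √(5K_p) = 9.1/(2·0.5945) = 7.653, so K_p = 58.57/5 = 11.7.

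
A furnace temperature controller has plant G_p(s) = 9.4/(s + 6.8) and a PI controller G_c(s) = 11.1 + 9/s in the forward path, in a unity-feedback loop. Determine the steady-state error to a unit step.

0

The open loop G_c(s)G_p(s) has a pole at the origin (type 1), so the static position error constant is infinite and e_ss = 1/(1+∞) = 0.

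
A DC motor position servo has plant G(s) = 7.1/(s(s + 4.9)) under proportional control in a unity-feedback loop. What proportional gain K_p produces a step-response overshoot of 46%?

From %OS = 100·exp(−πζ/√(1−ζ²)) = 46%, ζ = −ln(0.46)/√(π²+ln²(0.46)) = 0.24.
Characteristic equation s² + 4.9s + 7.1K_p = 0 gives ζ = 4.9/(2√(7.1K_p)).
Setting ζ = 0.24: √(7.1K_p) = 4.9/(2·0.24) = 10.21, so K_p = 104.2/7.1 = 14.7.

K_p = 14.7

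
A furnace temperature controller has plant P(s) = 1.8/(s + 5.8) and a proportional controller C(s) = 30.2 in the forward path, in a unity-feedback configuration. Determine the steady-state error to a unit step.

0.0964

The loop is type 0. Static position error constant K_pos = C(0)·P(0) = 30.2·0.3103 = 9.372.
Steady-state error to a unit step: e_ss = 1/(1+K_pos) = 1/10.37 = 0.0964.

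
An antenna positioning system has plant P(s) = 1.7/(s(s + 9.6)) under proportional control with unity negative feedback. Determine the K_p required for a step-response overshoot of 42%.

From %OS = 100·exp(−πζ/√(1−ζ²)) = 42%, ζ = −ln(0.42)/√(π²+ln²(0.42)) = 0.2662.
Characteristic equation s² + 9.6s + 1.7K_p = 0 gives ζ = 9.6/(2√(1.7K_p)).
Setting ζ = 0.2662: √(1.7K_p) = 9.6/(2·0.2662) = 18.03, so K_p = 325.2/1.7 = 191.

K_p = 191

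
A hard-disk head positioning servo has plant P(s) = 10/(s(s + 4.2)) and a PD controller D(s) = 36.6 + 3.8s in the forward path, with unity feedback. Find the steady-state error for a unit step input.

The open loop D(s)P(s) has a pole at the origin (type 1), so the static position error constant is infinite and e_ss = 1/(1+∞) = 0.

0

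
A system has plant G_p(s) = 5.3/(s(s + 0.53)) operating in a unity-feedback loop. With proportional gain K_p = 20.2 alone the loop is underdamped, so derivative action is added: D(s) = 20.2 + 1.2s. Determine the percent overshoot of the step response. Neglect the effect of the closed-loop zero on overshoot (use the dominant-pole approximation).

33%

Forward path: (20.2 + 1.2s)·5.3/(s(s+0.53)). The closed-loop characteristic equation is s² + (0.53 + 5.3·1.2)s + 5.3·20.2 = 0.
That is s² + 6.89s + 107.1 = 0, so ω_n = 10.35 rad/s and ζ = 6.89/(2·10.35) = 0.3329.
%OS = 100·exp(−πζ/√(1−ζ²)) = 33%.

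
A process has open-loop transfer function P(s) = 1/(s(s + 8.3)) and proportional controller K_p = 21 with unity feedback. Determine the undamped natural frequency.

ω_n = 4.58 rad/s

The closed-loop denominator is s(s+8.3) + 21·1 = s² + 8.3s + 21.
Matching s² + 2ζω_n s + ω_n²: ω_n = √21 = 4.583 rad/s and 2ζω_n = 8.3, so ζ = 8.3/(2·4.583) = 0.906.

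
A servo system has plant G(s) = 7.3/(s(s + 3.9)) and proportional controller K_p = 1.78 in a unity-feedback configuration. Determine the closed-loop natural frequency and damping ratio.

ω_n = 3.6 rad/s, ζ = 0.541

With unity feedback the closed-loop characteristic equation is s² + 3.9s + 1.78·7.3 = s² + 3.9s + 12.99 = 0.
So ω_n² = 12.99 ⇒ ω_n = 3.605 rad/s, and ζ = 3.9/(2ω_n) = 0.541.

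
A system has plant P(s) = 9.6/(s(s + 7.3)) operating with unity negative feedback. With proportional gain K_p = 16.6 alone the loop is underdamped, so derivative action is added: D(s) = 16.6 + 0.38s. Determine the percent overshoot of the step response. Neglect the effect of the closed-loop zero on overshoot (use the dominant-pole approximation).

Forward path: (16.6 + 0.38s)·9.6/(s(s+7.3)). The closed-loop characteristic equation is s² + (7.3 + 9.6·0.38)s + 9.6·16.6 = 0.
That is s² + 10.95s + 159.4 = 0, so ω_n = 12.62 rad/s and ζ = 10.95/(2·12.62) = 0.4336.
%OS = 100·exp(−πζ/√(1−ζ²)) = 22.1%.

22.1%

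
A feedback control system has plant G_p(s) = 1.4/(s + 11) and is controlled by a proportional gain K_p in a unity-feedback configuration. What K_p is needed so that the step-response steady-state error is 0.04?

For a type-0 loop with proportional control, e_ss = 1/(1 + K_p·G_p(0)).
G_p(0) = 0.1273. Require 1/(1 + K_p·0.1273) = 0.04, so 1 + 0.1273·K_p = 25.
K_p = (25 − 1)/0.1273 = 189.

K_p = 189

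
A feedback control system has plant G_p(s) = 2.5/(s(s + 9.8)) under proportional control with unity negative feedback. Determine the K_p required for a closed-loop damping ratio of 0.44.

Closed-loop characteristic equation: s² + 9.8s + K_p·2.5 = 0.
So ω_n = √(2.5K_p) and 2ζω_n = 9.8, giving ζ = 9.8/(2√(2.5K_p)).
Setting ζ = 0.44: √(2.5K_p) = 9.8/(2·0.44) = 11.14, so K_p = 124/2.5 = 49.6.

K_p = 49.6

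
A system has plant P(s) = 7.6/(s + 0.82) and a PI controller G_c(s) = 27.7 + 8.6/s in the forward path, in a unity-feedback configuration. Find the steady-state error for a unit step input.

The open loop G_c(s)P(s) has a pole at the origin (type 1), so the static position error constant is infinite and e_ss = 1/(1+∞) = 0.

0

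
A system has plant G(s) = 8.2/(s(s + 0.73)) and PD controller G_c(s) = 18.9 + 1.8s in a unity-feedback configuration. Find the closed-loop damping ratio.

ζ = 0.622

Forward path: (18.9 + 1.8s)·8.2/(s(s+0.73)). The closed-loop characteristic equation is s² + (0.73 + 8.2·1.8)s + 8.2·18.9 = 0.
That is s² + 15.49s + 155 = 0, so ω_n = 12.45 rad/s and ζ = 15.49/(2·12.45) = 0.6221.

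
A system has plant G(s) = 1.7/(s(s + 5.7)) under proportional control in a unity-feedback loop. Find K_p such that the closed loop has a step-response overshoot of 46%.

From %OS = 100·exp(−πζ/√(1−ζ²)) = 46%, ζ = −ln(0.46)/√(π²+ln²(0.46)) = 0.24.
Characteristic equation s² + 5.7s + 1.7K_p = 0 gives ζ = 5.7/(2√(1.7K_p)).
Setting ζ = 0.24: √(1.7K_p) = 5.7/(2·0.24) = 11.88, so K_p = 141.1/1.7 = 83.

K_p = 83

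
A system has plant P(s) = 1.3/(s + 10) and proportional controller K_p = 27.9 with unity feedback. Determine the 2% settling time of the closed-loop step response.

T_s ≈ 0.0864 s

Closed-loop transfer function: T(s) = K_p·P(s)/(1 + K_p·P(s)) = 36.27/(s + 10 + 36.27) = 36.27/(s + 46.27).
Time constant τ = 1/46.27 = 0.02161 s, so the 2% settling time is about 4τ = 0.0864 s.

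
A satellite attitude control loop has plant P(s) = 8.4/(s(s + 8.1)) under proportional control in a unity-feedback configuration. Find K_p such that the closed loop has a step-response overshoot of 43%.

K_p = 29

From %OS = 100·exp(−πζ/√(1−ζ²)) = 43%, ζ = −ln(0.43)/√(π²+ln²(0.43)) = 0.2594.
Characteristic equation s² + 8.1s + 8.4K_p = 0 gives ζ = 8.1/(2√(8.4K_p)).
Setting ζ = 0.2594: √(8.4K_p) = 8.1/(2·0.2594) = 15.61, so K_p = 243.7/8.4 = 29.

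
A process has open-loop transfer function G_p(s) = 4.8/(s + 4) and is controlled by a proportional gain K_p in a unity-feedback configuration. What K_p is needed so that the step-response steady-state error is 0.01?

K_p = 82.5

The loop is type 0, so e_ss(step) = 1/(1 + K_pos) with K_pos = K_p·G_p(0).
G_p(0) = 1.2. Require 1/(1 + K_p·1.2) = 0.01, so 1 + 1.2·K_p = 100.
K_p = (100 − 1)/1.2 = 82.5.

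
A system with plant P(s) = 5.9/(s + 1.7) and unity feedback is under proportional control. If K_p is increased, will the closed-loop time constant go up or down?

decrease

The closed-loop bandwidth 1.7+K_p·5.9 grows with K_p, so τ shrinks.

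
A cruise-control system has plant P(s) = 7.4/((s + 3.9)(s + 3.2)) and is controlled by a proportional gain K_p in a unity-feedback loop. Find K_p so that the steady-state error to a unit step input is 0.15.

Steady-state error for a unit step on this type-0 loop is 1/(1 + K_p·P(0)).
P(0) = 0.5929. Require 1/(1 + K_p·0.5929) = 0.15, so 1 + 0.5929·K_p = 6.667.
K_p = (6.667 − 1)/0.5929 = 9.56.

K_p = 9.56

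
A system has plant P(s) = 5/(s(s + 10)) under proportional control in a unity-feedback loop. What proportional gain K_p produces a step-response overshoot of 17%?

From %OS = 100·exp(−πζ/√(1−ζ²)) = 17%, ζ = −ln(0.17)/√(π²+ln²(0.17)) = 0.4913.
Characteristic equation s² + 10s + 5K_p = 0 gives ζ = 10/(2√(5K_p)).
Setting ζ = 0.4913: √(5K_p) = 10/(2·0.4913) = 10.18, so K_p = 103.6/5 = 20.7.

K_p = 20.7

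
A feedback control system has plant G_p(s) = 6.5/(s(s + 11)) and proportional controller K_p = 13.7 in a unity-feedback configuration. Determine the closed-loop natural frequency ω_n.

ω_n = 9.44 rad/s

1 + K_p·G_p(s) = 0 gives s² + 11s + 89.05 = 0.
So ω_n² = 89.05 ⇒ ω_n = 9.437 rad/s, and ζ = 11/(2ω_n) = 0.583.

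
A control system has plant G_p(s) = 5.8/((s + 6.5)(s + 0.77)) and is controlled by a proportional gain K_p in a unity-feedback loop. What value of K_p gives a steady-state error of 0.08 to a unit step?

K_p = 9.92

Steady-state error for a unit step on this type-0 loop is 1/(1 + K_p·G_p(0)).
G_p(0) = 1.159. Require 1/(1 + K_p·1.159) = 0.08, so 1 + 1.159·K_p = 12.5.
K_p = (12.5 − 1)/1.159 = 9.92.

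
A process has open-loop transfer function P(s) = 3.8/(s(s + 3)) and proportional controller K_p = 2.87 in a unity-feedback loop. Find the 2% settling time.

T_s ≈ 2.67 s

Closed-loop characteristic equation: s² + 3s + 10.91 = 0, so ω_n = 3.302 rad/s and ζ = 3/(2·3.302) = 0.4542.
2% settling time T_s ≈ 4/(ζω_n) = 4/1.5 = 2.67 s.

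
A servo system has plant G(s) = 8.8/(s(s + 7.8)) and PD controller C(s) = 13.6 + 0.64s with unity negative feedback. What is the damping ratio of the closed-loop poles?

ζ = 0.614

Forward path: (13.6 + 0.64s)·8.8/(s(s+7.8)). The closed-loop characteristic equation is s² + (7.8 + 8.8·0.64)s + 8.8·13.6 = 0.
That is s² + 13.43s + 119.7 = 0, so ω_n = 10.94 rad/s and ζ = 13.43/(2·10.94) = 0.6139.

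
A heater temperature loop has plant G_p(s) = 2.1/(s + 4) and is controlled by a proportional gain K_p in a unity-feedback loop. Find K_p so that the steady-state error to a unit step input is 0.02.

Steady-state error for a unit step on this type-0 loop is 1/(1 + K_p·G_p(0)).
G_p(0) = 0.525. Require 1/(1 + K_p·0.525) = 0.02, so 1 + 0.525·K_p = 50.
K_p = (50 − 1)/0.525 = 93.3.

K_p = 93.3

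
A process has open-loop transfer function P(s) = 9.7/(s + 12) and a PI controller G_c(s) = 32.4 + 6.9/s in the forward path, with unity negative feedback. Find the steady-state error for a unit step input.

The open loop G_c(s)P(s) has a pole at the origin (type 1), so the static position error constant is infinite and e_ss = 1/(1+∞) = 0.

0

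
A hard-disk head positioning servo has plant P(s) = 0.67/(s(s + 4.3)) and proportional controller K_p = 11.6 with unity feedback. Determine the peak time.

T_p = 1.77 s

Closed-loop characteristic equation: s² + 4.3s + 7.772 = 0, so ω_n = 2.788 rad/s and ζ = 4.3/(2·2.788) = 0.7712.
Damped frequency ω_d = ω_n√(1−ζ²) = 1.775 rad/s, so peak time T_p = π/ω_d = 1.77 s.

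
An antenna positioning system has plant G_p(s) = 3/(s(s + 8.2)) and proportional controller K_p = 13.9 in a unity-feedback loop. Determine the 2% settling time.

The closed-loop denominator s² + 8.2s + 41.7 gives ω_n = √41.7 = 6.458 and ζ = 8.2/(2ω_n) = 0.6349.
2% settling time T_s ≈ 4/(ζω_n) = 4/4.1 = 0.976 s.

T_s ≈ 0.976 s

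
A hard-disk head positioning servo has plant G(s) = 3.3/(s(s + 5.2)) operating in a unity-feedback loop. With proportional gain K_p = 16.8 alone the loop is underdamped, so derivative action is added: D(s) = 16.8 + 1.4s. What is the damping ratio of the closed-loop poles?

Forward path: (16.8 + 1.4s)·3.3/(s(s+5.2)). The closed-loop characteristic equation is s² + (5.2 + 3.3·1.4)s + 3.3·16.8 = 0.
That is s² + 9.82s + 55.44 = 0, so ω_n = 7.446 rad/s and ζ = 9.82/(2·7.446) = 0.6594.

ζ = 0.659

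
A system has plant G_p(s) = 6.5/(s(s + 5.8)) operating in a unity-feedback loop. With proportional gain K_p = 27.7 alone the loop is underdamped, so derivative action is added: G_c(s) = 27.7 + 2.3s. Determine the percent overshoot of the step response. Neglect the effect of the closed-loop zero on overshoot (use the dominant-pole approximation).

2.17%

Forward path: (27.7 + 2.3s)·6.5/(s(s+5.8)). The closed-loop characteristic equation is s² + (5.8 + 6.5·2.3)s + 6.5·27.7 = 0.
That is s² + 20.75s + 180 = 0, so ω_n = 13.42 rad/s and ζ = 20.75/(2·13.42) = 0.7732.
%OS = 100·exp(−πζ/√(1−ζ²)) = 2.17%.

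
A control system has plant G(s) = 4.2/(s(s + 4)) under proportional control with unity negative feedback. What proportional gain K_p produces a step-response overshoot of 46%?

K_p = 16.5

From %OS = 100·exp(−πζ/√(1−ζ²)) = 46%, ζ = −ln(0.46)/√(π²+ln²(0.46)) = 0.24.
Characteristic equation s² + 4s + 4.2K_p = 0 gives ζ = 4/(2√(4.2K_p)).
Setting ζ = 0.24: √(4.2K_p) = 4/(2·0.24) = 8.335, so K_p = 69.47/4.2 = 16.5.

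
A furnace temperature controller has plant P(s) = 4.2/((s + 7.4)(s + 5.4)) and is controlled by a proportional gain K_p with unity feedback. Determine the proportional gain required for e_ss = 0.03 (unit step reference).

For a type-0 loop with proportional control, e_ss = 1/(1 + K_p·P(0)).
P(0) = 0.1051. Require 1/(1 + K_p·0.1051) = 0.03, so 1 + 0.1051·K_p = 33.33.
K_p = (33.33 − 1)/0.1051 = 308.

K_p = 308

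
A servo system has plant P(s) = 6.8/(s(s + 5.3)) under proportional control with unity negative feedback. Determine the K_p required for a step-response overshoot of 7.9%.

K_p = 2.61

From %OS = 100·exp(−πζ/√(1−ζ²)) = 7.9%, ζ = −ln(0.079)/√(π²+ln²(0.079)) = 0.6285.
Characteristic equation s² + 5.3s + 6.8K_p = 0 gives ζ = 5.3/(2√(6.8K_p)).
Setting ζ = 0.6285: √(6.8K_p) = 5.3/(2·0.6285) = 4.217, so K_p = 17.78/6.8 = 2.61.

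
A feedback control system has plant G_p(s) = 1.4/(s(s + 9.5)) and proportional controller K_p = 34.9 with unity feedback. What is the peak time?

From 1 + K_pG_p(s) = 0: s² + 9.5s + 48.86 = 0 ⇒ ω_n = 6.99, ζ = 0.6795.
Damped frequency ω_d = ω_n√(1−ζ²) = 5.128 rad/s, so peak time T_p = π/ω_d = 0.613 s.

T_p = 0.613 s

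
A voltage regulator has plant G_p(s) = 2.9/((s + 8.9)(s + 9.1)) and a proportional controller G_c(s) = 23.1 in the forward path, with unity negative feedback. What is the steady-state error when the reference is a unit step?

0.547

The loop is type 0. Static position error constant K_pos = G_c(0)·G_p(0) = 23.1·0.03581 = 0.8271.
Steady-state error to a unit step: e_ss = 1/(1+K_pos) = 1/1.827 = 0.547.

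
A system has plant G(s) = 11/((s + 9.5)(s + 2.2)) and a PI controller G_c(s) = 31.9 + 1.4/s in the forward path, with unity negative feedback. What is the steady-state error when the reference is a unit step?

0

The open loop G_c(s)G(s) has a pole at the origin (type 1), so the static position error constant is infinite and e_ss = 1/(1+∞) = 0.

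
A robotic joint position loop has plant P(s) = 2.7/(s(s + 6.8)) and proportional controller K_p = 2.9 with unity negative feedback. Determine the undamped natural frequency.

With unity feedback the closed-loop characteristic equation is s² + 6.8s + 2.9·2.7 = s² + 6.8s + 7.83 = 0.
Matching s² + 2ζω_n s + ω_n²: ω_n = √7.83 = 2.798 rad/s and 2ζω_n = 6.8, so ζ = 6.8/(2·2.798) = 1.22.

ω_n = 2.8 rad/s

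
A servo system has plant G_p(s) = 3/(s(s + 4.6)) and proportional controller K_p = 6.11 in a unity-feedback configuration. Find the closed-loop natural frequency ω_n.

ω_n = 4.28 rad/s

With unity feedback the closed-loop characteristic equation is s² + 4.6s + 6.11·3 = s² + 4.6s + 18.33 = 0.
So ω_n² = 18.33 ⇒ ω_n = 4.281 rad/s, and ζ = 4.6/(2ω_n) = 0.537.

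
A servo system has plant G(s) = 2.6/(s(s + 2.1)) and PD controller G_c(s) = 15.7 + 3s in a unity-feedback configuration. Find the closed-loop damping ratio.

Forward path: (15.7 + 3s)·2.6/(s(s+2.1)). The closed-loop characteristic equation is s² + (2.1 + 2.6·3)s + 2.6·15.7 = 0.
That is s² + 9.9s + 40.82 = 0, so ω_n = 6.389 rad/s and ζ = 9.9/(2·6.389) = 0.7748.

ζ = 0.775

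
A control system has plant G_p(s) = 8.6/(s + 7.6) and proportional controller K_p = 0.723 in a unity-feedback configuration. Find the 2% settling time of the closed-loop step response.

Closed-loop transfer function: T(s) = K_p·G_p(s)/(1 + K_p·G_p(s)) = 6.218/(s + 7.6 + 6.218) = 6.218/(s + 13.82).
Time constant τ = 1/13.82 = 0.07237 s, so the 2% settling time is about 4τ = 0.289 s.

T_s ≈ 0.289 s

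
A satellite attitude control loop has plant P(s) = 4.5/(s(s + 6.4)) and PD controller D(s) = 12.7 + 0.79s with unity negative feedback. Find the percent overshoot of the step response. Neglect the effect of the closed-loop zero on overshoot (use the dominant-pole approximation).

6.4%

Forward path: (12.7 + 0.79s)·4.5/(s(s+6.4)). The closed-loop characteristic equation is s² + (6.4 + 4.5·0.79)s + 4.5·12.7 = 0.
That is s² + 9.955s + 57.15 = 0, so ω_n = 7.56 rad/s and ζ = 9.955/(2·7.56) = 0.6584.
%OS = 100·exp(−πζ/√(1−ζ²)) = 6.4%.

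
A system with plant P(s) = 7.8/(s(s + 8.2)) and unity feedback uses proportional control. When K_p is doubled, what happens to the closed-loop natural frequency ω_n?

increase

ω_n = √(7.8·K_p), which grows with K_p.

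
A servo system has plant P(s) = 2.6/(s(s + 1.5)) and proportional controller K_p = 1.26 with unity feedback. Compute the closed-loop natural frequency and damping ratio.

ω_n = 1.81 rad/s, ζ = 0.414

1 + K_p·P(s) = 0 gives s² + 1.5s + 3.276 = 0.
So ω_n² = 3.276 ⇒ ω_n = 1.81 rad/s, and ζ = 1.5/(2ω_n) = 0.414.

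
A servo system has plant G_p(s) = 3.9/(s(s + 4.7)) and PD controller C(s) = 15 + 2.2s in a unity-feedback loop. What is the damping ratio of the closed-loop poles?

ζ = 0.868

Forward path: (15 + 2.2s)·3.9/(s(s+4.7)). The closed-loop characteristic equation is s² + (4.7 + 3.9·2.2)s + 3.9·15 = 0.
That is s² + 13.28s + 58.5 = 0, so ω_n = 7.649 rad/s and ζ = 13.28/(2·7.649) = 0.8681.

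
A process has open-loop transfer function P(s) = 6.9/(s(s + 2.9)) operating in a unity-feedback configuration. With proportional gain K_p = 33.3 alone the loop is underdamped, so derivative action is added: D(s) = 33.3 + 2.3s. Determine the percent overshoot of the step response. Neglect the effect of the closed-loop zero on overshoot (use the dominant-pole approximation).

8.4%

Forward path: (33.3 + 2.3s)·6.9/(s(s+2.9)). The closed-loop characteristic equation is s² + (2.9 + 6.9·2.3)s + 6.9·33.3 = 0.
That is s² + 18.77s + 229.8 = 0, so ω_n = 15.16 rad/s and ζ = 18.77/(2·15.16) = 0.6191.
%OS = 100·exp(−πζ/√(1−ζ²)) = 8.4%.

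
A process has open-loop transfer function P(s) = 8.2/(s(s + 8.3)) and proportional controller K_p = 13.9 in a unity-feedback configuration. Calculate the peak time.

T_p = 0.319 s

The closed-loop denominator s² + 8.3s + 114 gives ω_n = √114 = 10.68 and ζ = 8.3/(2ω_n) = 0.3887.
Damped frequency ω_d = ω_n√(1−ζ²) = 9.837 rad/s, so peak time T_p = π/ω_d = 0.319 s.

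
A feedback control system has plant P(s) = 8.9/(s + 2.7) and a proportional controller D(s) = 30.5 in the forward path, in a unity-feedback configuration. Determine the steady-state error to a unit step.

The loop is type 0. Static position error constant K_pos = D(0)·P(0) = 30.5·3.296 = 100.5.
Steady-state error to a unit step: e_ss = 1/(1+K_pos) = 1/101.5 = 0.00985.

0.00985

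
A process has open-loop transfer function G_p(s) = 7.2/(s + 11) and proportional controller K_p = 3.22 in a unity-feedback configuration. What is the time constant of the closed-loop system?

τ = 0.0293 s

Closed-loop transfer function: T(s) = K_p·G_p(s)/(1 + K_p·G_p(s)) = 23.18/(s + 11 + 23.18) = 23.18/(s + 34.18).
Time constant τ = 1/34.18 = 0.0293 s.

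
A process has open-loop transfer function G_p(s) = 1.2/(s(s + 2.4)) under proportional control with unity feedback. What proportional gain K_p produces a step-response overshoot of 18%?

K_p = 5.23

From %OS = 100·exp(−πζ/√(1−ζ²)) = 18%, ζ = −ln(0.18)/√(π²+ln²(0.18)) = 0.4791.
Characteristic equation s² + 2.4s + 1.2K_p = 0 gives ζ = 2.4/(2√(1.2K_p)).
Setting ζ = 0.4791: √(1.2K_p) = 2.4/(2·0.4791) = 2.505, so K_p = 6.273/1.2 = 5.23.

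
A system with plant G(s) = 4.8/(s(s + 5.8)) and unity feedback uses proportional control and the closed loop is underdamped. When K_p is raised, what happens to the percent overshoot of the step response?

ζ = 5.8/(2√(4.8K_p)) decreases as K_p grows; lower damping means more overshoot.

increase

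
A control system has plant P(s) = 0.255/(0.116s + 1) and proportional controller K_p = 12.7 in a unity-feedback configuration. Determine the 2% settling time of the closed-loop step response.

T_s ≈ 0.109 s

Closed loop: T(s) = K_p·P/(1+K_p·P) = 3.238/(0.116s + 1 + 3.238), with pole at s = −(1 + 3.238)/0.116 = −36.54.
τ = 1/36.54 = 0.02737 s, so 2% settling time ≈ 4τ = 0.109 s.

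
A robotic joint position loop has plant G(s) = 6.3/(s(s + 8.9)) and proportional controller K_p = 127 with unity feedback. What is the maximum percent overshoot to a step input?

The closed-loop denominator s² + 8.9s + 800.1 gives ω_n = √800.1 = 28.29 and ζ = 8.9/(2ω_n) = 0.1573.
%OS = 100·exp(−πζ/√(1−ζ²)) = 100·exp(−π·0.1573/√0.9752) = 60.6%.

60.6%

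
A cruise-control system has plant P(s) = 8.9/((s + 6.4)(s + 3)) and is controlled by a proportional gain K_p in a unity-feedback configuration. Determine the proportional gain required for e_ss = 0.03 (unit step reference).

For a type-0 loop with proportional control, e_ss = 1/(1 + K_p·P(0)).
P(0) = 0.4635. Require 1/(1 + K_p·0.4635) = 0.03, so 1 + 0.4635·K_p = 33.33.
K_p = (33.33 − 1)/0.4635 = 69.8.

K_p = 69.8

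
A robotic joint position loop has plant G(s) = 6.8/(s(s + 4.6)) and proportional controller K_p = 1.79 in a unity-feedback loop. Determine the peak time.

The closed-loop denominator s² + 4.6s + 12.17 gives ω_n = √12.17 = 3.489 and ζ = 4.6/(2ω_n) = 0.6592.
Damped frequency ω_d = ω_n√(1−ζ²) = 2.623 rad/s, so peak time T_p = π/ω_d = 1.2 s.

T_p = 1.2 s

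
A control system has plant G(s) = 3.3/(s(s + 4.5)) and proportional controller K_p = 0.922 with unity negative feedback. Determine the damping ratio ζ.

The closed-loop denominator is s(s+4.5) + 0.922·3.3 = s² + 4.5s + 3.043.
So ω_n² = 3.043 ⇒ ω_n = 1.744 rad/s, and ζ = 4.5/(2ω_n) = 1.29.

ζ = 1.29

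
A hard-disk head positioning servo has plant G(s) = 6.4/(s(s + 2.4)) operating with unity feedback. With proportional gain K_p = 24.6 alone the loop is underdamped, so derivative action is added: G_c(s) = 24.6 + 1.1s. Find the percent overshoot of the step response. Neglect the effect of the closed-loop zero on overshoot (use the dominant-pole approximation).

27.9%

Forward path: (24.6 + 1.1s)·6.4/(s(s+2.4)). The closed-loop characteristic equation is s² + (2.4 + 6.4·1.1)s + 6.4·24.6 = 0.
That is s² + 9.44s + 157.4 = 0, so ω_n = 12.55 rad/s and ζ = 9.44/(2·12.55) = 0.3762.
%OS = 100·exp(−πζ/√(1−ζ²)) = 27.9%.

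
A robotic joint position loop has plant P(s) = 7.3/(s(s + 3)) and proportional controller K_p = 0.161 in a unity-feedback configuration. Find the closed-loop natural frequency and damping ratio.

The closed-loop denominator is s(s+3) + 0.161·7.3 = s² + 3s + 1.175.
So ω_n² = 1.175 ⇒ ω_n = 1.084 rad/s, and ζ = 3/(2ω_n) = 1.38.

ω_n = 1.08 rad/s, ζ = 1.38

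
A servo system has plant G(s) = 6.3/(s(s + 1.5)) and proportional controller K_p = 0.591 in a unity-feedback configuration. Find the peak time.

T_p = 1.77 s

From 1 + K_pG(s) = 0: s² + 1.5s + 3.723 = 0 ⇒ ω_n = 1.93, ζ = 0.3887.
Damped frequency ω_d = ω_n√(1−ζ²) = 1.778 rad/s, so peak time T_p = π/ω_d = 1.77 s.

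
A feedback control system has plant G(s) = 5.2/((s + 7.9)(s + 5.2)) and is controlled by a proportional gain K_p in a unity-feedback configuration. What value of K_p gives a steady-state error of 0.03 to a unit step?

K_p = 255

Steady-state error for a unit step on this type-0 loop is 1/(1 + K_p·G(0)).
G(0) = 0.1266. Require 1/(1 + K_p·0.1266) = 0.03, so 1 + 0.1266·K_p = 33.33.
K_p = (33.33 − 1)/0.1266 = 255.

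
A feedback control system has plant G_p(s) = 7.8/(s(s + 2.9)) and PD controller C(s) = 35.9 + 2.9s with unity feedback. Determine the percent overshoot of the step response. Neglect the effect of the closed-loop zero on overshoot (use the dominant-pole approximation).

Forward path: (35.9 + 2.9s)·7.8/(s(s+2.9)). The closed-loop characteristic equation is s² + (2.9 + 7.8·2.9)s + 7.8·35.9 = 0.
That is s² + 25.52s + 280 = 0, so ω_n = 16.73 rad/s and ζ = 25.52/(2·16.73) = 0.7625.
%OS = 100·exp(−πζ/√(1−ζ²)) = 2.47%.

2.47%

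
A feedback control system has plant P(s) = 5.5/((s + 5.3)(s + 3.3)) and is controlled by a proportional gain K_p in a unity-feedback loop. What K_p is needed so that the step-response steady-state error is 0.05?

K_p = 60.4

Steady-state error for a unit step on this type-0 loop is 1/(1 + K_p·P(0)).
P(0) = 0.3145. Require 1/(1 + K_p·0.3145) = 0.05, so 1 + 0.3145·K_p = 20.
K_p = (20 − 1)/0.3145 = 60.4.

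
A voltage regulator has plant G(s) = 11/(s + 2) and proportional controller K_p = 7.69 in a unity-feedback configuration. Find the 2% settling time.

Closed-loop transfer function: T(s) = K_p·G(s)/(1 + K_p·G(s)) = 84.59/(s + 2 + 84.59) = 84.59/(s + 86.59).
Time constant τ = 1/86.59 = 0.01155 s, so the 2% settling time is about 4τ = 0.0462 s.

T_s ≈ 0.0462 s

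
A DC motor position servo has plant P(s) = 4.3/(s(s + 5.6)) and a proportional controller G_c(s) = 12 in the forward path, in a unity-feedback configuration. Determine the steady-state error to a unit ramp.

0.109

The loop has one pole at the origin (type 1). Velocity error constant K_v = lim_{s→0} s·G_c(s)P(s) = 12·4.3/5.6 = 9.214.
Steady-state error to a unit ramp: e_ss = 1/K_v = 0.109.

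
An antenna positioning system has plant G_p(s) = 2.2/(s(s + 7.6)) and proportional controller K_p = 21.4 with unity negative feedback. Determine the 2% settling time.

Closed-loop characteristic equation: s² + 7.6s + 47.08 = 0, so ω_n = 6.861 rad/s and ζ = 7.6/(2·6.861) = 0.5538.
2% settling time T_s ≈ 4/(ζω_n) = 4/3.8 = 1.05 s.

T_s ≈ 1.05 s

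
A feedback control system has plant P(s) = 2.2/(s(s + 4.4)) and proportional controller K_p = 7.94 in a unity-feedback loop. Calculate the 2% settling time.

T_s ≈ 1.82 s

Closed-loop characteristic equation: s² + 4.4s + 17.47 = 0, so ω_n = 4.179 rad/s and ζ = 4.4/(2·4.179) = 0.5264.
2% settling time T_s ≈ 4/(ζω_n) = 4/2.2 = 1.82 s.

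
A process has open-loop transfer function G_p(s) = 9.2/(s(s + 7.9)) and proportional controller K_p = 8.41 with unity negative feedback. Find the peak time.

T_p = 0.4 s

Closed-loop characteristic equation: s² + 7.9s + 77.37 = 0, so ω_n = 8.796 rad/s and ζ = 7.9/(2·8.796) = 0.4491.
Damped frequency ω_d = ω_n√(1−ζ²) = 7.859 rad/s, so peak time T_p = π/ω_d = 0.4 s.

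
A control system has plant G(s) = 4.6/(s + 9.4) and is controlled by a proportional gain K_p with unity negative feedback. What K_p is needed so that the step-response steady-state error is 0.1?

The loop is type 0, so e_ss(step) = 1/(1 + K_pos) with K_pos = K_p·G(0).
G(0) = 0.4894. Require 1/(1 + K_p·0.4894) = 0.1, so 1 + 0.4894·K_p = 10.
K_p = (10 − 1)/0.4894 = 18.4.

K_p = 18.4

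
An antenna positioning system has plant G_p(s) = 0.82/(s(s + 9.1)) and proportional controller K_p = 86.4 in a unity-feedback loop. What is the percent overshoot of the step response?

Closed-loop characteristic equation: s² + 9.1s + 70.85 = 0, so ω_n = 8.417 rad/s and ζ = 9.1/(2·8.417) = 0.5406.
%OS = 100·exp(−πζ/√(1−ζ²)) = 100·exp(−π·0.5406/√0.7078) = 13.3%.

13.3%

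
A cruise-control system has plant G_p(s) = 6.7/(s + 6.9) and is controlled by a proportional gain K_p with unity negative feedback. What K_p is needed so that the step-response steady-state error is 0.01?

For a type-0 loop with proportional control, e_ss = 1/(1 + K_p·G_p(0)).
G_p(0) = 0.971. Require 1/(1 + K_p·0.971) = 0.01, so 1 + 0.971·K_p = 100.
K_p = (100 − 1)/0.971 = 102.

K_p = 102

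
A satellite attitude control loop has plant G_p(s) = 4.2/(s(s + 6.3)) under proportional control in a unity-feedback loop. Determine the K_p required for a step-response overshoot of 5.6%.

K_p = 5.17

From %OS = 100·exp(−πζ/√(1−ζ²)) = 5.6%, ζ = −ln(0.056)/√(π²+ln²(0.056)) = 0.6761.
Characteristic equation s² + 6.3s + 4.2K_p = 0 gives ζ = 6.3/(2√(4.2K_p)).
Setting ζ = 0.6761: √(4.2K_p) = 6.3/(2·0.6761) = 4.659, so K_p = 21.71/4.2 = 5.17.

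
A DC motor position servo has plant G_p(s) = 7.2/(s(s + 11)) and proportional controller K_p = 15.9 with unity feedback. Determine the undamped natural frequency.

1 + K_p·G_p(s) = 0 gives s² + 11s + 114.5 = 0.
So ω_n² = 114.5 ⇒ ω_n = 10.7 rad/s, and ζ = 11/(2ω_n) = 0.514.

ω_n = 10.7 rad/s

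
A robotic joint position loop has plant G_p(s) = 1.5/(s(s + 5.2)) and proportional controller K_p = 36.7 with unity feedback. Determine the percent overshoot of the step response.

30.9%

The closed-loop denominator s² + 5.2s + 55.05 gives ω_n = √55.05 = 7.42 and ζ = 5.2/(2ω_n) = 0.3504.
%OS = 100·exp(−πζ/√(1−ζ²)) = 100·exp(−π·0.3504/√0.8772) = 30.9%.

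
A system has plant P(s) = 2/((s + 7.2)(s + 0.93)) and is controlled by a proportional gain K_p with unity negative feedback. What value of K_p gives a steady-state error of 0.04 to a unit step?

K_p = 80.4

Steady-state error for a unit step on this type-0 loop is 1/(1 + K_p·P(0)).
P(0) = 0.2987. Require 1/(1 + K_p·0.2987) = 0.04, so 1 + 0.2987·K_p = 25.
K_p = (25 − 1)/0.2987 = 80.4.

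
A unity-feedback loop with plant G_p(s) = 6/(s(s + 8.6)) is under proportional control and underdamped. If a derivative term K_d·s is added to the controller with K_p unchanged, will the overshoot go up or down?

decrease

The derivative term adds K·K_d to the s-coefficient of the characteristic equation, raising 2ζω_n while ω_n is unchanged; ζ increases, so overshoot decreases.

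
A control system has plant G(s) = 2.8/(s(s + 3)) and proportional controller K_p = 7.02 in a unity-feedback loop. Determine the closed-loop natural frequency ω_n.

ω_n = 4.43 rad/s

With unity feedback the closed-loop characteristic equation is s² + 3s + 7.02·2.8 = s² + 3s + 19.66 = 0.
Matching s² + 2ζω_n s + ω_n²: ω_n = √19.66 = 4.434 rad/s and 2ζω_n = 3, so ζ = 3/(2·4.434) = 0.338.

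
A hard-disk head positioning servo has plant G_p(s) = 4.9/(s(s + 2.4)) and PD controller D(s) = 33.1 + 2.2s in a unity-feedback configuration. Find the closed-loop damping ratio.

ζ = 0.517

Forward path: (33.1 + 2.2s)·4.9/(s(s+2.4)). The closed-loop characteristic equation is s² + (2.4 + 4.9·2.2)s + 4.9·33.1 = 0.
That is s² + 13.18s + 162.2 = 0, so ω_n = 12.74 rad/s and ζ = 13.18/(2·12.74) = 0.5175.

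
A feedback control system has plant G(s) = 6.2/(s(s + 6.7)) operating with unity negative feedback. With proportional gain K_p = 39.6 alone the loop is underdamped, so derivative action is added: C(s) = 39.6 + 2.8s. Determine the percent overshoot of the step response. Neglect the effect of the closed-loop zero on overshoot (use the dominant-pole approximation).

2.32%

Forward path: (39.6 + 2.8s)·6.2/(s(s+6.7)). The closed-loop characteristic equation is s² + (6.7 + 6.2·2.8)s + 6.2·39.6 = 0.
That is s² + 24.06s + 245.5 = 0, so ω_n = 15.67 rad/s and ζ = 24.06/(2·15.67) = 0.7678.
%OS = 100·exp(−πζ/√(1−ζ²)) = 2.32%.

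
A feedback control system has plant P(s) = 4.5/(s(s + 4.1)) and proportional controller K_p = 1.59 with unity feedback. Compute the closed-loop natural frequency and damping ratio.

ω_n = 2.67 rad/s, ζ = 0.766

1 + K_p·P(s) = 0 gives s² + 4.1s + 7.155 = 0.
Matching s² + 2ζω_n s + ω_n²: ω_n = √7.155 = 2.675 rad/s and 2ζω_n = 4.1, so ζ = 4.1/(2·2.675) = 0.766.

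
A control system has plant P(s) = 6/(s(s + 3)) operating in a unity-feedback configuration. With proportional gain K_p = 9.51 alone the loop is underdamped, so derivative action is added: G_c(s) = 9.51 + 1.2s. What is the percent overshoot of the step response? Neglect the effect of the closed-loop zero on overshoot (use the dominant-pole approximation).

5.64%

Forward path: (9.51 + 1.2s)·6/(s(s+3)). The closed-loop characteristic equation is s² + (3 + 6·1.2)s + 6·9.51 = 0.
That is s² + 10.2s + 57.06 = 0, so ω_n = 7.554 rad/s and ζ = 10.2/(2·7.554) = 0.6752.
%OS = 100·exp(−πζ/√(1−ζ²)) = 5.64%.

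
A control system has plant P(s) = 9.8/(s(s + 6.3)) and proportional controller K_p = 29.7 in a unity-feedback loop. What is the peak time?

T_p = 0.187 s

The closed-loop denominator s² + 6.3s + 291.1 gives ω_n = √291.1 = 17.06 and ζ = 6.3/(2ω_n) = 0.1846.
Damped frequency ω_d = ω_n√(1−ζ²) = 16.77 rad/s, so peak time T_p = π/ω_d = 0.187 s.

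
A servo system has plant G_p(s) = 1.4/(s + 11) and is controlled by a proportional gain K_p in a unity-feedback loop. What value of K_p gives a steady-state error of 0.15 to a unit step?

Steady-state error for a unit step on this type-0 loop is 1/(1 + K_p·G_p(0)).
G_p(0) = 0.1273. Require 1/(1 + K_p·0.1273) = 0.15, so 1 + 0.1273·K_p = 6.667.
K_p = (6.667 − 1)/0.1273 = 44.5.

K_p = 44.5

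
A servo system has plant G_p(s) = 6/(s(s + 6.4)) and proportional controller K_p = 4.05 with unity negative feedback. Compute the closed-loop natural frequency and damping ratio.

ω_n = 4.93 rad/s, ζ = 0.649

The closed-loop denominator is s(s+6.4) + 4.05·6 = s² + 6.4s + 24.3.
So ω_n² = 24.3 ⇒ ω_n = 4.93 rad/s, and ζ = 6.4/(2ω_n) = 0.649.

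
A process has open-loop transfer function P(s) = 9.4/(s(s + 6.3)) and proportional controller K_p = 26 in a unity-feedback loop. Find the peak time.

T_p = 0.205 s

From 1 + K_pP(s) = 0: s² + 6.3s + 244.4 = 0 ⇒ ω_n = 15.63, ζ = 0.2015.
Damped frequency ω_d = ω_n√(1−ζ²) = 15.31 rad/s, so peak time T_p = π/ω_d = 0.205 s.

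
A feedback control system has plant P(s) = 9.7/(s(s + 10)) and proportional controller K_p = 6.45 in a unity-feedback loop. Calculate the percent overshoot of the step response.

7.71%

From 1 + K_pP(s) = 0: s² + 10s + 62.56 = 0 ⇒ ω_n = 7.91, ζ = 0.6321.
%OS = 100·exp(−πζ/√(1−ζ²)) = 100·exp(−π·0.6321/√0.6004) = 7.71%.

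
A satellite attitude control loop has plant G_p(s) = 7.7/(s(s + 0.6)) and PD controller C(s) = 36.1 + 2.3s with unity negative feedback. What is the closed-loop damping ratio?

Forward path: (36.1 + 2.3s)·7.7/(s(s+0.6)). The closed-loop characteristic equation is s² + (0.6 + 7.7·2.3)s + 7.7·36.1 = 0.
That is s² + 18.31s + 278 = 0, so ω_n = 16.67 rad/s and ζ = 18.31/(2·16.67) = 0.5491.

ζ = 0.549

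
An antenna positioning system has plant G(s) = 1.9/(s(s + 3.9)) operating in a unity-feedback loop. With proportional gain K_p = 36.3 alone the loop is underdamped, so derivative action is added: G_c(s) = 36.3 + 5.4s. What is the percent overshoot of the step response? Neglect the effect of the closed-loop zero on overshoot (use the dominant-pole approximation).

0.595%

Forward path: (36.3 + 5.4s)·1.9/(s(s+3.9)). The closed-loop characteristic equation is s² + (3.9 + 1.9·5.4)s + 1.9·36.3 = 0.
That is s² + 14.16s + 68.97 = 0, so ω_n = 8.305 rad/s and ζ = 14.16/(2·8.305) = 0.8525.
%OS = 100·exp(−πζ/√(1−ζ²)) = 0.595%.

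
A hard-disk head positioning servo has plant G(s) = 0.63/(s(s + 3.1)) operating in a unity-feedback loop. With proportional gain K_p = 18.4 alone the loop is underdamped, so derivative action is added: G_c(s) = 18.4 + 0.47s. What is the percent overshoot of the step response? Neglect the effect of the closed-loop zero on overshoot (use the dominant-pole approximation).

Forward path: (18.4 + 0.47s)·0.63/(s(s+3.1)). The closed-loop characteristic equation is s² + (3.1 + 0.63·0.47)s + 0.63·18.4 = 0.
That is s² + 3.396s + 11.59 = 0, so ω_n = 3.405 rad/s and ζ = 3.396/(2·3.405) = 0.4987.
%OS = 100·exp(−πζ/√(1−ζ²)) = 16.4%.

16.4%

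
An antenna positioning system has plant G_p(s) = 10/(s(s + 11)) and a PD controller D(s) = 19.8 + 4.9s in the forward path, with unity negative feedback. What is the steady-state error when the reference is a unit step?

The open loop D(s)G_p(s) has a pole at the origin (type 1), so the static position error constant is infinite and e_ss = 1/(1+∞) = 0.

0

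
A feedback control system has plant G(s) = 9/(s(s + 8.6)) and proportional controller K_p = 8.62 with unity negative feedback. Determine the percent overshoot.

17.2%

From 1 + K_pG(s) = 0: s² + 8.6s + 77.58 = 0 ⇒ ω_n = 8.808, ζ = 0.4882.
%OS = 100·exp(−πζ/√(1−ζ²)) = 100·exp(−π·0.4882/√0.7617) = 17.2%.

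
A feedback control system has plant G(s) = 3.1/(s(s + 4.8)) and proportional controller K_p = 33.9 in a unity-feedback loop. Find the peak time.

From 1 + K_pG(s) = 0: s² + 4.8s + 105.1 = 0 ⇒ ω_n = 10.25, ζ = 0.2341.
Damped frequency ω_d = ω_n√(1−ζ²) = 9.966 rad/s, so peak time T_p = π/ω_d = 0.315 s.

T_p = 0.315 s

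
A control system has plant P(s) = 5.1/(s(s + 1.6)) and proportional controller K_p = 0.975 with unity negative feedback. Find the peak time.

T_p = 1.51 s

From 1 + K_pP(s) = 0: s² + 1.6s + 4.972 = 0 ⇒ ω_n = 2.23, ζ = 0.3588.
Damped frequency ω_d = ω_n√(1−ζ²) = 2.081 rad/s, so peak time T_p = π/ω_d = 1.51 s.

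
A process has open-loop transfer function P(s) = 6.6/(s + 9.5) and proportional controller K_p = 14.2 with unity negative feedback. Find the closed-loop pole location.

Closed-loop transfer function: T(s) = K_p·P(s)/(1 + K_p·P(s)) = 93.72/(s + 9.5 + 93.72) = 93.72/(s + 103.2).
The closed-loop pole is at s = −103.2.

s = -103.2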